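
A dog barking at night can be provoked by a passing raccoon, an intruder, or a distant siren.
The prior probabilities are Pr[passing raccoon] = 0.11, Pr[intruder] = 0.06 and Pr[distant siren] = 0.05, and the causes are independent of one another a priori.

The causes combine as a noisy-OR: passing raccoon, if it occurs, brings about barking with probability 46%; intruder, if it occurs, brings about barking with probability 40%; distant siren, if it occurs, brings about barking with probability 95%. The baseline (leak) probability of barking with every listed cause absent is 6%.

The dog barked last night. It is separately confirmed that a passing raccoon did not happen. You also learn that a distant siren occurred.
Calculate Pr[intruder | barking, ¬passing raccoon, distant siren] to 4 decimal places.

Under noisy-OR, P(barking | causes) = 1 − (1−0.06)·∏(1−qᵢ) over the active causes.
P(barking | ¬passing raccoon, distant siren) = 0.953×0.94 + 0.9718×0.06 = 0.895820 + 0.058308 = 0.954128
Of this, 0.058308 comes from 0.9718×0.06 (the intruder=true cases).
So P(intruder | barking, ¬passing raccoon, distant siren) = 0.058308/0.954128 ≈ 0.0611.

Pr[intruder | barking, ¬passing raccoon, distant siren] ≈ 0.0611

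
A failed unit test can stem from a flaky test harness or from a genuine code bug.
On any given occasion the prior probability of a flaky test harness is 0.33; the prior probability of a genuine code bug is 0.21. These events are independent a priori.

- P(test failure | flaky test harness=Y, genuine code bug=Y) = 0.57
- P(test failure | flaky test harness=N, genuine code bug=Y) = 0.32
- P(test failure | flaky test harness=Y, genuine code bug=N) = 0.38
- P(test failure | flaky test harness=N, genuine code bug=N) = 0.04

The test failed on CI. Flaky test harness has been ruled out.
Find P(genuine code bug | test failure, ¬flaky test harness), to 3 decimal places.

For the numerator, keep only genuine code bug=true terms: 0.32·0.21 = 0.067200
Normalizer over all consistent configurations: 0.04·0.79 + 0.32·0.21 = 0.098800
Posterior = 0.067200 / 0.098800 ≈ 0.680

P(genuine code bug | test failure, ¬flaky test harness) ≈ 0.680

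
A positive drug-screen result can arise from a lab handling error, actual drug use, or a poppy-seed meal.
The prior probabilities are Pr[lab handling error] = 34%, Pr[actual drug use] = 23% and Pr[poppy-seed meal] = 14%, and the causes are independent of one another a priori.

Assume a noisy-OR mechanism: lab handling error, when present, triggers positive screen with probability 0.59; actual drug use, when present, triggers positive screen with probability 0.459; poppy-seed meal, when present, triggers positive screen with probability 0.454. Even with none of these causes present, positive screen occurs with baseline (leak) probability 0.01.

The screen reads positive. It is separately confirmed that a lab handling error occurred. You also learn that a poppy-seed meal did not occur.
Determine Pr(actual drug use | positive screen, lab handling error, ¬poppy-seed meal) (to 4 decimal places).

Under noisy-OR, P(positive screen | causes) = 1 − (1−0.01)·∏(1−qᵢ) over the active causes.
P(positive screen | lab handling error, ¬poppy-seed meal) = 0.5941×0.77 + 0.780408×0.23 = 0.457457 + 0.179494 = 0.636951
Restricting to configurations with actual drug use present: 0.780408×0.23 = 0.179494.
Hence the posterior is 0.179494/0.636951 ≈ 0.2818.

Pr(actual drug use | positive screen, lab handling error, ¬poppy-seed meal) ≈ 0.2818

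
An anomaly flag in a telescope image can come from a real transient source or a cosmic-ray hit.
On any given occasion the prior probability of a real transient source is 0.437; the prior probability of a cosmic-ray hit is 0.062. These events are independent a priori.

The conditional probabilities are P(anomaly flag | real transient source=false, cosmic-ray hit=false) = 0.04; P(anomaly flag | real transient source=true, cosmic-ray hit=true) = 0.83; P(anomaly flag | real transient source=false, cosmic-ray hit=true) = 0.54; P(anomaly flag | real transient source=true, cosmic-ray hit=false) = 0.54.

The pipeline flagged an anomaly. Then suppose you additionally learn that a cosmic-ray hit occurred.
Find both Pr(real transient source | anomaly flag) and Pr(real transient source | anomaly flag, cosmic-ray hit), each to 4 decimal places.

P(anomaly flag) = 0.04*0.563*0.938 + 0.54*0.563*0.062 + 0.54*0.437*0.938 + 0.83*0.437*0.062 = 0.021124 + 0.018849 + 0.221349 + 0.022488 = 0.283810
Of this, 0.243837 comes from 0.221349 + 0.022488 (the real transient source=true cases).
So P(real transient source | anomaly flag) = 0.243837/0.283810 ≈ 0.8592.

Now condition on the additional information:
Sum P(anomaly flag|·) weighted by the priors over both values of real transient source:
  P(anomaly flag | cosmic-ray hit) = 0.54·0.563 + 0.83·0.437
        = 0.304020 + 0.362710 = 0.666730
Configurations with real transient source contribute 0.362710, so
  P(real transient source | anomaly flag, cosmic-ray hit) = 0.362710 / 0.666730 ≈ 0.5440
Conditioning on cosmic-ray hit lowers the posterior on real transient source: the classic explaining-away effect in a common-effect structure.

Pr(real transient source | anomaly flag) ≈ 0.8592; Pr(real transient source | anomaly flag, cosmic-ray hit) ≈ 0.5440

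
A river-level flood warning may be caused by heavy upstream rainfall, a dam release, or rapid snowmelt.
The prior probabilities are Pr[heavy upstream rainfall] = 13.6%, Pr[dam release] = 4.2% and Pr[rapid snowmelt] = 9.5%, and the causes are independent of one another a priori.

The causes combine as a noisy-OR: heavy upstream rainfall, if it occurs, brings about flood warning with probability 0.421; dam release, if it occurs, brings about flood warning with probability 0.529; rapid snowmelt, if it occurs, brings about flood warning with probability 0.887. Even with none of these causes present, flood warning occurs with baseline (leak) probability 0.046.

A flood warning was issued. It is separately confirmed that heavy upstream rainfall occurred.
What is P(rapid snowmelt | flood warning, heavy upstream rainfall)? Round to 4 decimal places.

P(rapid snowmelt | flood warning, heavy upstream rainfall) ≈ 0.1765

Under noisy-OR, P(flood warning | causes) = 1 − (1−0.046)·∏(1−qᵢ) over the active causes.
For the numerator, keep only rapid snowmelt=true terms: 0.085329 + 0.003873 = 0.089202
Denominator P(flood warning | heavy upstream rainfall): 0.447634×0.958×0.905 + 0.937583×0.958×0.095 + 0.739836×0.042×0.905 + 0.970601×0.042×0.095 = 0.505417
P(rapid snowmelt | flood warning, heavy upstream rainfall) = 0.089202/0.505417 ≈ 0.1765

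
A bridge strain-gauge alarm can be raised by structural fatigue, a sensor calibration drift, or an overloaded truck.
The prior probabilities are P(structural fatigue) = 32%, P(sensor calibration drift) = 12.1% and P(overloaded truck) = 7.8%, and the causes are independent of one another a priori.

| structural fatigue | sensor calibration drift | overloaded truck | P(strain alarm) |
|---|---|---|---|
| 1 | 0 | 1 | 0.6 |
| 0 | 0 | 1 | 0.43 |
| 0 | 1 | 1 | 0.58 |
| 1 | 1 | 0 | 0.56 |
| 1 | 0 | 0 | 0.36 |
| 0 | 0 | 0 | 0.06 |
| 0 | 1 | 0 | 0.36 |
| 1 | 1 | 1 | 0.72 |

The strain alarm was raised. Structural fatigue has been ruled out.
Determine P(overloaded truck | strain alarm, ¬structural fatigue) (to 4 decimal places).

P(strain alarm | ¬structural fatigue) = 0.06·0.879·0.922 + 0.43·0.879·0.078 + 0.36·0.121·0.922 + 0.58·0.121·0.078 = 0.048626 + 0.029482 + 0.040162 + 0.005474 = 0.123744
Of this, 0.034956 comes from 0.029482 + 0.005474 (the overloaded truck=true cases).
Hence the posterior is 0.034956/0.123744 ≈ 0.2825.

P(overloaded truck | strain alarm, ¬structural fatigue) ≈ 0.2825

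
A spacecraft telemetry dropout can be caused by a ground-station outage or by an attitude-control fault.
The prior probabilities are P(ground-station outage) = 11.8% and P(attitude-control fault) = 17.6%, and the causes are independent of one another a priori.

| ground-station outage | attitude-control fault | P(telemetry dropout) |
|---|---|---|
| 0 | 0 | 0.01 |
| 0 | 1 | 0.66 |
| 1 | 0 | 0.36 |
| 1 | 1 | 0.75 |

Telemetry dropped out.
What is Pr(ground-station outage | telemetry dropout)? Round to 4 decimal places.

Pr(ground-station outage | telemetry dropout) ≈ 0.3155

P(telemetry dropout) = 0.01*0.882*0.824 + 0.66*0.882*0.176 + 0.36*0.118*0.824 + 0.75*0.118*0.176 = 0.007268 + 0.102453 + 0.035004 + 0.015576 = 0.160301
Of this, 0.050580 comes from 0.035004 + 0.015576 (the ground-station outage=true cases).
So P(ground-station outage | telemetry dropout) = 0.050580/0.160301 ≈ 0.3155.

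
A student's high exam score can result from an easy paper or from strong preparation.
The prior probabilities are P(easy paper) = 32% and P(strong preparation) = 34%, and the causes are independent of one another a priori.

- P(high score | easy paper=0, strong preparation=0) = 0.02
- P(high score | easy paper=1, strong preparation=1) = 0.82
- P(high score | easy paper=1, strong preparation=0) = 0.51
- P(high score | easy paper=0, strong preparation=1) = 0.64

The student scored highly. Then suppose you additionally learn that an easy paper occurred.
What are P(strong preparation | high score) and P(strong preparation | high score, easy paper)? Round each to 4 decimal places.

P(strong preparation | high score) ≈ 0.6703; P(strong preparation | high score, easy paper) ≈ 0.4530

Weight on strong preparation=true, given the evidence: 0.147968 + 0.089216 = 0.237184
Denominator P(high score): 0.02·0.68·0.66 + 0.64·0.68·0.34 + 0.51·0.32·0.66 + 0.82·0.32·0.34 = 0.353872
P(strong preparation | high score) = 0.237184/0.353872 ≈ 0.6703

Now condition on the additional information:
P(high score | easy paper) = 0.51·0.66 + 0.82·0.34 = 0.336600 + 0.278800 = 0.615400
Restricting to configurations with strong preparation present: 0.82·0.34 = 0.278800.
Hence the posterior is 0.278800/0.615400 ≈ 0.4530.
The drop from 0.6703 to 0.4530 is the explaining-away (discounting) effect.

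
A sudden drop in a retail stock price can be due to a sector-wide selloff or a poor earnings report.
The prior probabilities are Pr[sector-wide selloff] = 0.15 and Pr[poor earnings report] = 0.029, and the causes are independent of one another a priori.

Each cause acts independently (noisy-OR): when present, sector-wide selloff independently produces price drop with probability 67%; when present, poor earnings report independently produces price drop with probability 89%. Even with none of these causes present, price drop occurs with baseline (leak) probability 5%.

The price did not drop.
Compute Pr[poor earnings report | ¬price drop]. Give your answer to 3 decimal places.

Pr[poor earnings report | ¬price drop] ≈ 0.003

Under noisy-OR, P(price drop | causes) = 1 − (1−0.05)·∏(1−qᵢ) over the active causes.
Weight on poor earnings report=true, given the evidence: 0.002576 + 0.000150 = 0.002726
The normalizing constant is 0.95*0.85*0.971 + 0.1045*0.85*0.029 + 0.3135*0.15*0.971 + 0.034485*0.15*0.029 = 0.832470
P(poor earnings report | ¬price drop) = 0.002726/0.832470 ≈ 0.003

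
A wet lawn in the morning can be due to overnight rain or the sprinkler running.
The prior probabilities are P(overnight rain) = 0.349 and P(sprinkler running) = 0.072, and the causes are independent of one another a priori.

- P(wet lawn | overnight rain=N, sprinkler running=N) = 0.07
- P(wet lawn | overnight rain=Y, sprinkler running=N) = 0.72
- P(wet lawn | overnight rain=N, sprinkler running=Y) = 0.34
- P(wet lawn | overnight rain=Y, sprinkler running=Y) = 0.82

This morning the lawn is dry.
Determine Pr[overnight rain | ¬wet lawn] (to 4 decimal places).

Pr[overnight rain | ¬wet lawn] ≈ 0.1384

Sum P(¬wet lawn|·) weighted by the priors over the 4 (overnight rain, sprinkler running) configurations:
  P(¬wet lawn) = 0.93·0.651·0.928 + 0.66·0.651·0.072 + 0.28·0.349·0.928 + 0.18·0.349·0.072
        = 0.561839 + 0.030936 + 0.090684 + 0.004523 = 0.687982
Configurations with overnight rain contribute 0.095207, so
  P(overnight rain | ¬wet lawn) = 0.095207 / 0.687982 ≈ 0.1384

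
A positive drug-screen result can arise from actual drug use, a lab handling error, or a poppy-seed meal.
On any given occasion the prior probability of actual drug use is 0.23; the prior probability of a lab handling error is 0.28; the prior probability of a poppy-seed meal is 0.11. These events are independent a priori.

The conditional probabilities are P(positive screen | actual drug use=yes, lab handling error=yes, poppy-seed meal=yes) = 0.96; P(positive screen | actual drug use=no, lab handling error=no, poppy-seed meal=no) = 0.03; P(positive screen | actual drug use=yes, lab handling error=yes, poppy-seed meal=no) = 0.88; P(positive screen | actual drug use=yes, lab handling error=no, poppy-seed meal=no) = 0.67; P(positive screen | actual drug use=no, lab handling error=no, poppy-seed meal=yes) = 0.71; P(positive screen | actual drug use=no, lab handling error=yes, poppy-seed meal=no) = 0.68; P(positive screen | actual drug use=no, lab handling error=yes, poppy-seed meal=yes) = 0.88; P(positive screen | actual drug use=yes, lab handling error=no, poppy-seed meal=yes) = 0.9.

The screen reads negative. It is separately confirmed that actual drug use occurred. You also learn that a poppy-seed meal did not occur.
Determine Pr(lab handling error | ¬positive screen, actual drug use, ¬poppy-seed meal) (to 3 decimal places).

P(¬positive screen | actual drug use, ¬poppy-seed meal) = 0.33·0.72 + 0.12·0.28 = 0.237600 + 0.033600 = 0.271200
The lab handling error-present share is 0.12·0.28 = 0.033600.
P(lab handling error | ¬positive screen, actual drug use, ¬poppy-seed meal) = 0.033600 / 0.271200 ≈ 0.124

Pr(lab handling error | ¬positive screen, actual drug use, ¬poppy-seed meal) ≈ 0.124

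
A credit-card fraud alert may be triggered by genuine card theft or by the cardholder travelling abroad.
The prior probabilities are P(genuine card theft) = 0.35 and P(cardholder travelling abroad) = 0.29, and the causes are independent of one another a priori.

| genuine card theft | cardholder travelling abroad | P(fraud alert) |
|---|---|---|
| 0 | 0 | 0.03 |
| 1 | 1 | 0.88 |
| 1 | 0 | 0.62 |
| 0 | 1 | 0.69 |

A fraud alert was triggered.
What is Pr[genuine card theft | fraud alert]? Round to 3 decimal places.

Pr[genuine card theft | fraud alert] ≈ 0.628

Numerator (weight on configurations with genuine card theft): 0.154070 + 0.089320 = 0.243390
The normalizing constant is 0.03×0.65×0.71 + 0.69×0.65×0.29 + 0.62×0.35×0.71 + 0.88×0.35×0.29 = 0.387300
Posterior = 0.243390 / 0.387300 ≈ 0.628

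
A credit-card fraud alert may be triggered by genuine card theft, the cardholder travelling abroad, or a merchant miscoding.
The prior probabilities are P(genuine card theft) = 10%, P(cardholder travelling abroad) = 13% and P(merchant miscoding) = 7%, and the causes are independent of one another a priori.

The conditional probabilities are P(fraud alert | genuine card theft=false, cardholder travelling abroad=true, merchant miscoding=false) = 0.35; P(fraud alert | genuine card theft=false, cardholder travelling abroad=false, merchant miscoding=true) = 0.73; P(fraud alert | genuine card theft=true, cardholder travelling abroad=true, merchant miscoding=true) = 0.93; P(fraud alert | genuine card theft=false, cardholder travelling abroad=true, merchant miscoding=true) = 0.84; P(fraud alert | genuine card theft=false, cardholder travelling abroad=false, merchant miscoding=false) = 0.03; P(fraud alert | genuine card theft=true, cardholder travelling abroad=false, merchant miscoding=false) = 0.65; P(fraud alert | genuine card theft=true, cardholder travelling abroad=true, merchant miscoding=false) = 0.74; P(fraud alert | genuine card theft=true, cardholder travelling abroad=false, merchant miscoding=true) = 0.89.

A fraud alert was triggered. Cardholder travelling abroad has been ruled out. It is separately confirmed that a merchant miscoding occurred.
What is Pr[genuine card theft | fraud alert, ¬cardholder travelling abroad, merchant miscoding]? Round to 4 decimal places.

Pr[genuine card theft | fraud alert, ¬cardholder travelling abroad, merchant miscoding] ≈ 0.1193

By total probability over both values of genuine card theft:
  P(fraud alert | ¬cardholder travelling abroad, merchant miscoding) = 0.73·0.9 + 0.89·0.1
        = 0.657000 + 0.089000 = 0.746000
Configurations with genuine card theft contribute 0.089000, so
  P(genuine card theft | fraud alert, ¬cardholder travelling abroad, merchant miscoding) = 0.089000 / 0.746000 ≈ 0.1193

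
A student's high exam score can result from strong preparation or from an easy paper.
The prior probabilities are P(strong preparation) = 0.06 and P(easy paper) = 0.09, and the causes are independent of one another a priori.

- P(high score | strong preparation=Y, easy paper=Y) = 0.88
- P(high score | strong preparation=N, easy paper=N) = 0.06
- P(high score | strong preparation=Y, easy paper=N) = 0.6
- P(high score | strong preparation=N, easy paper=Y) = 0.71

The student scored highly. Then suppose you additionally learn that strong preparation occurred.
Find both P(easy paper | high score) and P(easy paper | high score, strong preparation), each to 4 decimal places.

P(easy paper | high score) ≈ 0.4353; P(easy paper | high score, strong preparation) ≈ 0.1267

Enumerate the 4 (strong preparation, easy paper) configurations and weight by the priors:
  P(high score) = 0.06×0.94×0.91 + 0.71×0.94×0.09 + 0.6×0.06×0.91 + 0.88×0.06×0.09
        = 0.051324 + 0.060066 + 0.032760 + 0.004752 = 0.148902
The terms with easy paper present sum to 0.064818, so
  P(easy paper | high score) = 0.064818 / 0.148902 ≈ 0.4353

With the extra evidence:
P(high score | strong preparation) = 0.6×0.91 + 0.88×0.09 = 0.546000 + 0.079200 = 0.625200
The easy paper-present share is 0.88×0.09 = 0.079200.
P(easy paper | high score, strong preparation) = 0.079200 / 0.625200 ≈ 0.1267
Conditioning on strong preparation lowers the posterior on easy paper: the classic explaining-away effect in a common-effect structure.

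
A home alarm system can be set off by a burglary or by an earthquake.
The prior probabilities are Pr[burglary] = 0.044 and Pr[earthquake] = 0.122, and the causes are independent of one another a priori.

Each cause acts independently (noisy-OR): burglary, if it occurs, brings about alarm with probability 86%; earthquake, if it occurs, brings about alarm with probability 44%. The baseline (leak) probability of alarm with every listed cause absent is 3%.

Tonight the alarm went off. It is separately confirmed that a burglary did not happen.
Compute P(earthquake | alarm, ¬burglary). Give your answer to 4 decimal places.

Under noisy-OR, P(alarm | causes) = 1 − (1−0.03)·∏(1−qᵢ) over the active causes.
P(alarm | ¬burglary) = 0.03·0.878 + 0.4568·0.122 = 0.026340 + 0.055730 = 0.082070
Restricting to configurations with earthquake present: 0.4568·0.122 = 0.055730.
So P(earthquake | alarm, ¬burglary) = 0.055730/0.082070 ≈ 0.6791.

P(earthquake | alarm, ¬burglary) ≈ 0.6791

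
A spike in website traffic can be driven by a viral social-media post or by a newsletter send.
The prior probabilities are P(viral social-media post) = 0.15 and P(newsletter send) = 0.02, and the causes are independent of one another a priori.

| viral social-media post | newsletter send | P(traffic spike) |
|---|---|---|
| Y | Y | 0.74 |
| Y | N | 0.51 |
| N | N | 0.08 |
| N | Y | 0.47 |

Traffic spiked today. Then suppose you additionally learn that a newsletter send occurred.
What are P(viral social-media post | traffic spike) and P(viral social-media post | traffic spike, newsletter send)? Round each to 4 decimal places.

P(viral social-media post | traffic spike) ≈ 0.5084; P(viral social-media post | traffic spike, newsletter send) ≈ 0.2174

By total probability over the 4 (viral social-media post, newsletter send) configurations:
  P(traffic spike) = 0.08*0.85*0.98 + 0.47*0.85*0.02 + 0.51*0.15*0.98 + 0.74*0.15*0.02
        = 0.066640 + 0.007990 + 0.074970 + 0.002220 = 0.151820
Configurations with viral social-media post contribute 0.077190, so
  P(viral social-media post | traffic spike) = 0.077190 / 0.151820 ≈ 0.5084

With the extra evidence:
By total probability over both values of viral social-media post:
  P(traffic spike | newsletter send) = 0.47×0.85 + 0.74×0.15
        = 0.399500 + 0.111000 = 0.510500
Keeping only the viral social-media post-present terms gives 0.111000, so
  P(viral social-media post | traffic spike, newsletter send) = 0.111000 / 0.510500 ≈ 0.2174
Conditioning on newsletter send lowers the posterior on viral social-media post: the classic explaining-away effect in a common-effect structure.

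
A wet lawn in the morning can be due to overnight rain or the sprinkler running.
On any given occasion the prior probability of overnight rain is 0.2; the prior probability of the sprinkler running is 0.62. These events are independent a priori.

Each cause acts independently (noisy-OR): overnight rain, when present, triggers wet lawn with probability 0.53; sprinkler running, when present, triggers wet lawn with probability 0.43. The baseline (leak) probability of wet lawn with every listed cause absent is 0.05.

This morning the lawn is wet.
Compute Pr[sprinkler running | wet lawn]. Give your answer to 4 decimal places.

Under noisy-OR, P(wet lawn | causes) = 1 − (1−0.05)·∏(1−qᵢ) over the active causes.
Sum P(wet lawn|·) weighted by the priors over the 4 (overnight rain, sprinkler running) configurations:
  P(wet lawn) = 0.05*0.8*0.38 + 0.4585*0.8*0.62 + 0.5535*0.2*0.38 + 0.745495*0.2*0.62
        = 0.015200 + 0.227416 + 0.042066 + 0.092441 = 0.377123
Keeping only the sprinkler running-present terms gives 0.319857, so
  P(sprinkler running | wet lawn) = 0.319857 / 0.377123 ≈ 0.8482

Pr[sprinkler running | wet lawn] ≈ 0.8482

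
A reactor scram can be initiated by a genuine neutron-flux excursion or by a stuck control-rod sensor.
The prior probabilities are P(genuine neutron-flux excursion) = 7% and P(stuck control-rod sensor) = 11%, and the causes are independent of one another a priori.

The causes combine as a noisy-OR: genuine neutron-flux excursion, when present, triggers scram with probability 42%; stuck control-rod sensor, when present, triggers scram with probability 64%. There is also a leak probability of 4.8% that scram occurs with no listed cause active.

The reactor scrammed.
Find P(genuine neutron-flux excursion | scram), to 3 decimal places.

Under noisy-OR, P(scram | causes) = 1 − (1−0.048)·∏(1−qᵢ) over the active causes.
P(scram) = 0.048·0.93·0.89 + 0.65728·0.93·0.11 + 0.44784·0.07·0.89 + 0.801222·0.07·0.11 = 0.039730 + 0.067240 + 0.027900 + 0.006169 = 0.141039
The genuine neutron-flux excursion-present share is 0.027900 + 0.006169 = 0.034069.
P(genuine neutron-flux excursion | scram) = 0.034069 / 0.141039 ≈ 0.242

P(genuine neutron-flux excursion | scram) ≈ 0.242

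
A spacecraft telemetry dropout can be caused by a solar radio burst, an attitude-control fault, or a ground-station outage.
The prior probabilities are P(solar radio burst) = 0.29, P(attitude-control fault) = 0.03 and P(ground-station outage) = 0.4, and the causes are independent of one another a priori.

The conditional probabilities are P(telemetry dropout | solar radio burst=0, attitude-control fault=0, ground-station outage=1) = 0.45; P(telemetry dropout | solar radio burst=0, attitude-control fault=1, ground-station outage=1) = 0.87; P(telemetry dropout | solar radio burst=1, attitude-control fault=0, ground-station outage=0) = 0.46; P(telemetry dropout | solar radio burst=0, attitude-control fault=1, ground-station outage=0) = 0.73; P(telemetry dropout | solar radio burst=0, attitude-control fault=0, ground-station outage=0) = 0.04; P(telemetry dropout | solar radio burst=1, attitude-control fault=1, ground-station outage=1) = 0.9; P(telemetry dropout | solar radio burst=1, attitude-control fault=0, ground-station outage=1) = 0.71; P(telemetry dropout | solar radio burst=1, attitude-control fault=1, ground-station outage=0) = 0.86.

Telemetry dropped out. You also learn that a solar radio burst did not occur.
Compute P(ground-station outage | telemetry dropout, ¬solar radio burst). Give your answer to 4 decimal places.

P(ground-station outage | telemetry dropout, ¬solar radio burst) ≈ 0.8355

Sum P(telemetry dropout|·) weighted by the priors over the 4 (attitude-control fault, ground-station outage) configurations:
  P(telemetry dropout | ¬solar radio burst) = 0.04*0.97*0.6 + 0.45*0.97*0.4 + 0.73*0.03*0.6 + 0.87*0.03*0.4
        = 0.023280 + 0.174600 + 0.013140 + 0.010440 = 0.221460
Keeping only the ground-station outage-present terms gives 0.185040, so
  P(ground-station outage | telemetry dropout, ¬solar radio burst) = 0.185040 / 0.221460 ≈ 0.8355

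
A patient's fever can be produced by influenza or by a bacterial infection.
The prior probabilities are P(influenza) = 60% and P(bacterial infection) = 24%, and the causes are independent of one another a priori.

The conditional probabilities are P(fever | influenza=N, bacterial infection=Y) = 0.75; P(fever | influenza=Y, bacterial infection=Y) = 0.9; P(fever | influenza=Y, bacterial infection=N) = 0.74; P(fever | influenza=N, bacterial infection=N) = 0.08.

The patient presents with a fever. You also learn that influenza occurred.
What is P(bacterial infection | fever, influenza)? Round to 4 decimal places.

P(bacterial infection | fever, influenza) ≈ 0.2775

Weight on bacterial infection=true, given the evidence: 0.9×0.24 = 0.216000
Denominator P(fever | influenza): 0.74×0.76 + 0.9×0.24 = 0.778400
Posterior = 0.216000 / 0.778400 ≈ 0.2775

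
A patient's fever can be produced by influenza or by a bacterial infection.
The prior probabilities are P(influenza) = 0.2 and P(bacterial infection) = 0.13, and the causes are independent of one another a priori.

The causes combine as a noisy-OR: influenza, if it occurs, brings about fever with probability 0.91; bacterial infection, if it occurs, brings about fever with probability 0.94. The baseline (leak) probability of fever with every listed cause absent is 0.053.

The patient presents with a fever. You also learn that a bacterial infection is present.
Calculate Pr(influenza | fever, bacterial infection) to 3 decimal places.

Under noisy-OR, P(fever | causes) = 1 − (1−0.053)·∏(1−qᵢ) over the active causes.
P(fever | bacterial infection) = 0.94318×0.8 + 0.994886×0.2 = 0.754544 + 0.198977 = 0.953521
Restricting to configurations with influenza present: 0.994886×0.2 = 0.198977.
So P(influenza | fever, bacterial infection) = 0.198977/0.953521 ≈ 0.209.

Pr(influenza | fever, bacterial infection) ≈ 0.209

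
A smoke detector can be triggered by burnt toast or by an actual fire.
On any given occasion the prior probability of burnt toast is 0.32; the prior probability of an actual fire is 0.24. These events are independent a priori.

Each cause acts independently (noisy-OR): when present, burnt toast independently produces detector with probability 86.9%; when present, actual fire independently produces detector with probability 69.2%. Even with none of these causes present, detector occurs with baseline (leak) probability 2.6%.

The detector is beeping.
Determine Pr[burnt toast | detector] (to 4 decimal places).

Pr[burnt toast | detector] ≈ 0.6913

Under noisy-OR, P(detector | causes) = 1 − (1−0.026)·∏(1−qᵢ) over the active causes.
Numerator (weight on configurations with burnt toast): 0.212169 + 0.073782 = 0.285951
Denominator P(detector): 0.026×0.68×0.76 + 0.700008×0.68×0.24 + 0.872406×0.32×0.76 + 0.960701×0.32×0.24 = 0.413629
Posterior = 0.285951 / 0.413629 ≈ 0.6913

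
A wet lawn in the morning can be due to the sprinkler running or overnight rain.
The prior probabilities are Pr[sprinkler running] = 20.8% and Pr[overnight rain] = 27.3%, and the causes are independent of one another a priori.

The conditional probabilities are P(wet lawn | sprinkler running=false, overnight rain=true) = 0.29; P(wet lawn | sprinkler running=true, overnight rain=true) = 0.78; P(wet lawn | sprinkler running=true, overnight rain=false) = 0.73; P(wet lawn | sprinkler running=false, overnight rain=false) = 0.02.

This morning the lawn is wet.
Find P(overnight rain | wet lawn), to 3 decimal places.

Numerator (weight on configurations with overnight rain): 0.062703 + 0.044292 = 0.106995
The normalizing constant is 0.02·0.792·0.727 + 0.29·0.792·0.273 + 0.73·0.208·0.727 + 0.78·0.208·0.273 = 0.228899
P(overnight rain | wet lawn) = 0.106995/0.228899 ≈ 0.467

P(overnight rain | wet lawn) ≈ 0.467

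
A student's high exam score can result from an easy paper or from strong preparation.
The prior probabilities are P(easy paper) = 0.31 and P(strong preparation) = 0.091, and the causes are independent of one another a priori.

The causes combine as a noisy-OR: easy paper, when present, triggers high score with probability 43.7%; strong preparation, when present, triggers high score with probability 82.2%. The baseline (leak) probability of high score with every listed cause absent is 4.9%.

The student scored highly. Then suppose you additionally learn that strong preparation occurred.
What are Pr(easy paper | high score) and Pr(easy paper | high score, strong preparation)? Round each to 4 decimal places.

Under noisy-OR, P(high score | causes) = 1 − (1−0.049)·∏(1−qᵢ) over the active causes.
Enumerate the 4 (easy paper, strong preparation) configurations and weight by the priors:
  P(high score) = 0.049×0.69×0.909 + 0.830722×0.69×0.091 + 0.464587×0.31×0.909 + 0.904696×0.31×0.091
        = 0.030733 + 0.052161 + 0.130916 + 0.025521 = 0.239331
Keeping only the easy paper-present terms gives 0.156437, so
  P(easy paper | high score) = 0.156437 / 0.239331 ≈ 0.6536

With the extra evidence:
For the numerator, keep only easy paper=true terms: 0.904696·0.31 = 0.280456
Normalizer over all consistent configurations: 0.830722·0.69 + 0.904696·0.31 = 0.853654
P(easy paper | high score, strong preparation) = 0.280456/0.853654 ≈ 0.3285
Conditioning on strong preparation lowers the posterior on easy paper: the classic explaining-away effect in a common-effect structure.

Pr(easy paper | high score) ≈ 0.6536; Pr(easy paper | high score, strong preparation) ≈ 0.3285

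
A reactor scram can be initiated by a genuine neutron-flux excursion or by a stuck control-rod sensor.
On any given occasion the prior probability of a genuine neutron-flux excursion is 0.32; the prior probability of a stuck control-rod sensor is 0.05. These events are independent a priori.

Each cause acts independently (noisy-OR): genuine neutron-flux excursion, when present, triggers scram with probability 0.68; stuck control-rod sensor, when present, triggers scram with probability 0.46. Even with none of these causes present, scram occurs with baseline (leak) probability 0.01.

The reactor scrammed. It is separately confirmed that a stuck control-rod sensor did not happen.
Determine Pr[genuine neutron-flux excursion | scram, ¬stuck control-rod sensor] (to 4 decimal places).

Under noisy-OR, P(scram | causes) = 1 − (1−0.01)·∏(1−qᵢ) over the active causes.
Sum P(scram|·) weighted by the priors over both values of genuine neutron-flux excursion:
  P(scram | ¬stuck control-rod sensor) = 0.01·0.68 + 0.6832·0.32
        = 0.006800 + 0.218624 = 0.225424
Keeping only the genuine neutron-flux excursion-present terms gives 0.218624, so
  P(genuine neutron-flux excursion | scram, ¬stuck control-rod sensor) = 0.218624 / 0.225424 ≈ 0.9698

Pr[genuine neutron-flux excursion | scram, ¬stuck control-rod sensor] ≈ 0.9698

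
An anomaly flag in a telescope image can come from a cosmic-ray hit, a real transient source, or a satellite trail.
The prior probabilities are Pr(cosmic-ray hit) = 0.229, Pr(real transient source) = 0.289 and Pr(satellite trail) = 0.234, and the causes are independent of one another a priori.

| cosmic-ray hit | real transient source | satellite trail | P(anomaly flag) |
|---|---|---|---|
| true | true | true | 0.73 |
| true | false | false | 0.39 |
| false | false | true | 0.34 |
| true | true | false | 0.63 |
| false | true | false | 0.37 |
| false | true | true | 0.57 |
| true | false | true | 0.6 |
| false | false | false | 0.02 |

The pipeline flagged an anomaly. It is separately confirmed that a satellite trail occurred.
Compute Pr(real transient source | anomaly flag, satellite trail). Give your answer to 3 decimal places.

Numerator (weight on configurations with real transient source): 0.127007 + 0.048312 = 0.175319
Denominator P(anomaly flag | satellite trail): 0.34*0.771*0.711 + 0.57*0.771*0.289 + 0.6*0.229*0.711 + 0.73*0.229*0.289 = 0.459392
P(real transient source | anomaly flag, satellite trail) = 0.175319/0.459392 ≈ 0.382

Pr(real transient source | anomaly flag, satellite trail) ≈ 0.382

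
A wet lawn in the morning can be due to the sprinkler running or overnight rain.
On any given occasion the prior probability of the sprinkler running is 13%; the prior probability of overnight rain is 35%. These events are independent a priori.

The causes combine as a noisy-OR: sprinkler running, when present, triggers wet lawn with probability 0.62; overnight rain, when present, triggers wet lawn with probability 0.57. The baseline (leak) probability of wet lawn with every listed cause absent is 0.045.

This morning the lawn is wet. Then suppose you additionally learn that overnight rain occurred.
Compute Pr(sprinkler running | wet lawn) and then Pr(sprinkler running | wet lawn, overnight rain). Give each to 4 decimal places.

Pr(sprinkler running | wet lawn) ≈ 0.3104; Pr(sprinkler running | wet lawn, overnight rain) ≈ 0.1763

Under noisy-OR, P(wet lawn | causes) = 1 − (1−0.045)·∏(1−qᵢ) over the active causes.
For the numerator, keep only sprinkler running=true terms: 0.053835 + 0.038400 = 0.092235
Denominator P(wet lawn): 0.045*0.87*0.65 + 0.58935*0.87*0.35 + 0.6371*0.13*0.65 + 0.843953*0.13*0.35 = 0.297139
Posterior = 0.092235 / 0.297139 ≈ 0.3104

Now also conditioning on overnight rain=true:
Sum P(wet lawn|·) weighted by the priors over both values of sprinkler running:
  P(wet lawn | overnight rain) = 0.58935×0.87 + 0.843953×0.13
        = 0.512734 + 0.109714 = 0.622448
Keeping only the sprinkler running-present terms gives 0.109714, so
  P(sprinkler running | wet lawn, overnight rain) = 0.109714 / 0.622448 ≈ 0.1763
The drop from 0.3104 to 0.1763 is the explaining-away (discounting) effect.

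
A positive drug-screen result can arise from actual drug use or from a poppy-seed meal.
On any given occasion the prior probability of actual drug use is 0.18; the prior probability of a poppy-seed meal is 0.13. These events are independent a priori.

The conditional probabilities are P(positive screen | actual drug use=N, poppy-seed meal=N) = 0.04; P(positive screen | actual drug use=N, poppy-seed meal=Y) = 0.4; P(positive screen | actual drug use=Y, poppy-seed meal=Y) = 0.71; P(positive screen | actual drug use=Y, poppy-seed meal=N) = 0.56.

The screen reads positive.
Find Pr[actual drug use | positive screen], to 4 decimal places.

Pr[actual drug use | positive screen] ≈ 0.5944

P(positive screen) = 0.04×0.82×0.87 + 0.4×0.82×0.13 + 0.56×0.18×0.87 + 0.71×0.18×0.13 = 0.028536 + 0.042640 + 0.087696 + 0.016614 = 0.175486
Of this, 0.104310 comes from 0.087696 + 0.016614 (the actual drug use=true cases).
Hence the posterior is 0.104310/0.175486 ≈ 0.5944.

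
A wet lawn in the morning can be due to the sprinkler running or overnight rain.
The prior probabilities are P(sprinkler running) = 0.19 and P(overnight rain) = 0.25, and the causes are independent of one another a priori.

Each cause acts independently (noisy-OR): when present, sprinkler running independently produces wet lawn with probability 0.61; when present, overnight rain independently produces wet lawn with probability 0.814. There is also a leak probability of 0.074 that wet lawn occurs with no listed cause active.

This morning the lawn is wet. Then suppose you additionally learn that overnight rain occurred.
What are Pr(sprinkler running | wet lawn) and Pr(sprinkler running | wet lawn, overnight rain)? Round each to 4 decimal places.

Under noisy-OR, P(wet lawn | causes) = 1 − (1−0.074)·∏(1−qᵢ) over the active causes.
Sum P(wet lawn|·) weighted by the priors over the 4 (sprinkler running, overnight rain) configurations:
  P(wet lawn) = 0.074*0.81*0.75 + 0.827764*0.81*0.25 + 0.63886*0.19*0.75 + 0.932828*0.19*0.25
        = 0.044955 + 0.167622 + 0.091038 + 0.044309 = 0.347924
Keeping only the sprinkler running-present terms gives 0.135347, so
  P(sprinkler running | wet lawn) = 0.135347 / 0.347924 ≈ 0.3890

With the extra evidence:
P(wet lawn | overnight rain) = 0.827764·0.81 + 0.932828·0.19 = 0.670489 + 0.177237 = 0.847726
Restricting to configurations with sprinkler running present: 0.932828·0.19 = 0.177237.
So P(sprinkler running | wet lawn, overnight rain) = 0.177237/0.847726 ≈ 0.2091.

Pr(sprinkler running | wet lawn) ≈ 0.3890; Pr(sprinkler running | wet lawn, overnight rain) ≈ 0.2091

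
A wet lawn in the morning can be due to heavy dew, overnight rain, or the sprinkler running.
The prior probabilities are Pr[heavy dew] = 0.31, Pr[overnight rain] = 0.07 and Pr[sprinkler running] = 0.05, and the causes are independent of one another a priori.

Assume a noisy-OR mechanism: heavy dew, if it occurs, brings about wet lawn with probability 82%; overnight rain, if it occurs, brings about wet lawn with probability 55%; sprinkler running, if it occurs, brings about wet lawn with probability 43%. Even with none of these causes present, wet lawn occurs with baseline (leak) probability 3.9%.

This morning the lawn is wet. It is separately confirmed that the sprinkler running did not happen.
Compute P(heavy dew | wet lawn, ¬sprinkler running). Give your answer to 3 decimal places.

P(heavy dew | wet lawn, ¬sprinkler running) ≈ 0.831

Under noisy-OR, P(wet lawn | causes) = 1 − (1−0.039)·∏(1−qᵢ) over the active causes.
Numerator (weight on configurations with heavy dew): 0.238430 + 0.020011 = 0.258441
Denominator P(wet lawn | ¬sprinkler running): 0.039*0.69*0.93 + 0.56755*0.69*0.07 + 0.82702*0.31*0.93 + 0.922159*0.31*0.07 = 0.310880
Posterior = 0.258441 / 0.310880 ≈ 0.831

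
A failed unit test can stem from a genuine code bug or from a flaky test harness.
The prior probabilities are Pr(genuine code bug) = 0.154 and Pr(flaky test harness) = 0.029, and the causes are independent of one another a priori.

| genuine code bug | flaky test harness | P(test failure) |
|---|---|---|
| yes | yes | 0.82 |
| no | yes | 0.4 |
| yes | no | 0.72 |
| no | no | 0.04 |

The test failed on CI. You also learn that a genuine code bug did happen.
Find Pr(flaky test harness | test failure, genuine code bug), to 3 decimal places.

P(test failure | genuine code bug) = 0.72×0.971 + 0.82×0.029 = 0.699120 + 0.023780 = 0.722900
The flaky test harness-present share is 0.82×0.029 = 0.023780.
Hence the posterior is 0.023780/0.722900 ≈ 0.033.

Pr(flaky test harness | test failure, genuine code bug) ≈ 0.033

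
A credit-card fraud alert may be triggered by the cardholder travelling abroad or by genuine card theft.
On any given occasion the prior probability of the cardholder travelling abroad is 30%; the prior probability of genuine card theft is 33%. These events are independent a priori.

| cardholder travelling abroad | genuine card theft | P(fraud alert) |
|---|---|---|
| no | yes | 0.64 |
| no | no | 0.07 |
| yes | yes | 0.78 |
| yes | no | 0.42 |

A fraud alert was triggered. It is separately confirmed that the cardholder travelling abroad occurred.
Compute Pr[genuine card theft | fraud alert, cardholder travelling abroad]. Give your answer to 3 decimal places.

Pr[genuine card theft | fraud alert, cardholder travelling abroad] ≈ 0.478

Enumerate both values of genuine card theft and weight by the priors:
  P(fraud alert | cardholder travelling abroad) = 0.42·0.67 + 0.78·0.33
        = 0.281400 + 0.257400 = 0.538800
Keeping only the genuine card theft-present terms gives 0.257400, so
  P(genuine card theft | fraud alert, cardholder travelling abroad) = 0.257400 / 0.538800 ≈ 0.478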